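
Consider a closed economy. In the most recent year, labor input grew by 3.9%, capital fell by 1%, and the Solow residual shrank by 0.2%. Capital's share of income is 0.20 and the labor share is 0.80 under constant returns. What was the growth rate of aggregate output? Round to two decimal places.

Labor's share = 1 − 0.2 = 0.8.
Capital: 0.2 × (-1) = -0.2 pp.
Labor input: 0.8 × 3.9 = 3.12 pp.
Output growth = -0.2 + 2.92 = 2.72%.

Aggregate output grew 2.72%.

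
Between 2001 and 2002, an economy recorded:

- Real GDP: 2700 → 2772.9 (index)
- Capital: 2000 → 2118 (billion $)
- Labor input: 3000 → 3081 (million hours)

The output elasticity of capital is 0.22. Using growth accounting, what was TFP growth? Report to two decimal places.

Real GDP growth = (2772.9 − 2700) / 2700 = 2.7%.
Capital growth = (2118 − 2000) / 2000 = 5.9%.
Labor input growth = (3081 − 3000) / 3000 = 2.7%.
Labor's share = 1 − 0.22 = 0.78.
Capital: 0.22 × 5.9 = 1.298 pp.
Labor input: 0.78 × 2.7 = 2.106 pp.
TFP growth = 2.7 − 3.404 = -0.704%.

-0.70%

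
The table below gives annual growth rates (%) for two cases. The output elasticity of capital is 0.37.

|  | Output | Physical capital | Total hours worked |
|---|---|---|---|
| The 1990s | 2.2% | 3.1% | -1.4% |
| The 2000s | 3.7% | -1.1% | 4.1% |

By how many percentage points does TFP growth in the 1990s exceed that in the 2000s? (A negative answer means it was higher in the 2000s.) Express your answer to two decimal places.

0.41 percentage points

Labor's share = 1 − 0.37 = 0.63.
The 1990s: TFP = 2.2 − 1.147 + 0.882 = 1.935%.
The 2000s: TFP = 3.7 + 0.407 − 2.583 = 1.524%.
Difference = 1.935 − (1.524) = 0.411 pp.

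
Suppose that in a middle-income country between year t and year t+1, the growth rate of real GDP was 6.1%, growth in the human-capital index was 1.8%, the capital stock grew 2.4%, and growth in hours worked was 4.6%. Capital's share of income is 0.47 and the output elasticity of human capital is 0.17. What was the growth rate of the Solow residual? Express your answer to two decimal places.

Labor's share = 1 − 0.47 − 0.17 = 0.36.
The capital stock: 0.47 × 2.4 = 1.128 pp.
The human-capital index: 0.17 × 1.8 = 0.306 pp.
Hours worked: 0.36 × 4.6 = 1.656 pp.
TFP growth = 6.1 − 3.09 = 3.01%.

3.01%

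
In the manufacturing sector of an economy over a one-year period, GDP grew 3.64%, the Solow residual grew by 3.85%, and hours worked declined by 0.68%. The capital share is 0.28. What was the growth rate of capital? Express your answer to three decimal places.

Capital growth was 0.999%.

Labor's share = 1 − 0.28 = 0.72.
gY = gA + 0.72×(-0.68) + 0.28×g.
0.28×g = 3.64 − 3.85 + 0.4896 = 0.2796.
g = 0.2796 / 0.28 = 0.99857%.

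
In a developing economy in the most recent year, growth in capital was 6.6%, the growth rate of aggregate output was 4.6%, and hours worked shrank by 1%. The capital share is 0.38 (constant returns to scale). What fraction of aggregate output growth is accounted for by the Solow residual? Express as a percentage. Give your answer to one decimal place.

Labor's share = 1 − 0.38 = 0.62.
Capital: 0.38 × 6.6 = 2.508 pp.
Hours worked: 0.62 × (-1) = -0.62 pp.
TFP growth = 4.6 − 1.888 = 2.712%.
TFP share of growth = 2.712 / 4.6 × 100 = 58.957%.

59.0%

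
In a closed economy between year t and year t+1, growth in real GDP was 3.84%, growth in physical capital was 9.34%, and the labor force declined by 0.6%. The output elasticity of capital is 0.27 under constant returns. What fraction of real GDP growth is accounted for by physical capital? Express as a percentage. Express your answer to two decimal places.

65.67%

Physical capital contributed 0.27 × 9.34 = 2.5218 pp.
Share of growth = 2.5218 / 3.84 × 100 = 65.6719%.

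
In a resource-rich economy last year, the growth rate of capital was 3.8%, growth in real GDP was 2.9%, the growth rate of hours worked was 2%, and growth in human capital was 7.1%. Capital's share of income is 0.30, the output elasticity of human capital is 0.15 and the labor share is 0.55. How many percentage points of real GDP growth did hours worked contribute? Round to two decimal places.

1.10 pp

Labor's share = 1 − 0.3 − 0.15 = 0.55.
Contribution = share × growth = 0.55 × 2 = 1.1 pp.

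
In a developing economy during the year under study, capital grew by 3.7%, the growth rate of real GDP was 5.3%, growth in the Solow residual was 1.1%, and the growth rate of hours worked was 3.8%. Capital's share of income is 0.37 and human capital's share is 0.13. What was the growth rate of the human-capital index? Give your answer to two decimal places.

7.16%

Labor's share = 1 − 0.37 − 0.13 = 0.5.
gY = gA + 0.37×3.7 + 0.5×3.8 + 0.13×g.
0.13×g = 5.3 − 1.1 − 3.269 = 0.931.
g = 0.931 / 0.13 = 7.1615%.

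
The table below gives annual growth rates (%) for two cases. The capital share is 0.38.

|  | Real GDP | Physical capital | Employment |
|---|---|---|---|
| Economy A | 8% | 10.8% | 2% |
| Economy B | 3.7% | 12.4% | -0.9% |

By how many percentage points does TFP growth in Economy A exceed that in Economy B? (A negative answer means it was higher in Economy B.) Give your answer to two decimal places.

3.11 percentage points

Labor's share = 1 − 0.38 = 0.62.
Economy A: TFP = 8 − 4.104 − 1.24 = 2.656%.
Economy B: TFP = 3.7 − 4.712 + 0.558 = -0.454%.
Difference = 2.656 − (-0.454) = 3.11 pp.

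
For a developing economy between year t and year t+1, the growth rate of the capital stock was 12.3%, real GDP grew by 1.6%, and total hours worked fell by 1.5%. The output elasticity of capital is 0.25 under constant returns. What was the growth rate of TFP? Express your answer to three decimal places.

Labor's share = 1 − 0.25 = 0.75.
The capital stock: 0.25 × 12.3 = 3.075 pp.
Total hours worked: 0.75 × (-1.5) = -1.125 pp.
TFP growth = 1.6 − 1.95 = -0.35%.

-0.350%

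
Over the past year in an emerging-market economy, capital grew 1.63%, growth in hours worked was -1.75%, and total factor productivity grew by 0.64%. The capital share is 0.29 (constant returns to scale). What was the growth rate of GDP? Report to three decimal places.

Labor's share = 1 − 0.29 = 0.71.
Capital: 0.29 × 1.63 = 0.4727 pp.
Hours worked: 0.71 × (-1.75) = -1.2425 pp.
Output growth = 0.64 + (-0.7698) = -0.1298%.

-0.130%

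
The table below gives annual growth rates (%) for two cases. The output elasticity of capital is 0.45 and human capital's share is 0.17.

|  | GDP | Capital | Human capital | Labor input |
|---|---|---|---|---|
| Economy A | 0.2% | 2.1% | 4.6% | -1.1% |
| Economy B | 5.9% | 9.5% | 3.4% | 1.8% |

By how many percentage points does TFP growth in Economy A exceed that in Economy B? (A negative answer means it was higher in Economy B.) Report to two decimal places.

Labor's share = 1 − 0.45 − 0.17 = 0.38.
Economy A: TFP = 0.2 − 0.945 − 0.782 + 0.418 = -1.109%.
Economy B: TFP = 5.9 − 4.275 − 0.578 − 0.684 = 0.363%.
Difference = -1.109 − (0.363) = -1.472 pp.

-1.47 percentage points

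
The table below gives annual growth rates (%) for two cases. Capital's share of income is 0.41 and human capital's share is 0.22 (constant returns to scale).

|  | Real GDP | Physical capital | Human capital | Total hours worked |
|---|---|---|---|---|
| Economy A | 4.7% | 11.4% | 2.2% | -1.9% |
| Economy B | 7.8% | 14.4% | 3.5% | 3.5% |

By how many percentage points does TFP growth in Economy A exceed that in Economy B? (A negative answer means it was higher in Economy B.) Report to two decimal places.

Labor's share = 1 − 0.41 − 0.22 = 0.37.
Economy A: TFP = 4.7 − 4.674 − 0.484 + 0.703 = 0.245%.
Economy B: TFP = 7.8 − 5.904 − 0.77 − 1.295 = -0.169%.
Difference = 0.245 − (-0.169) = 0.414 pp.

0.41 percentage points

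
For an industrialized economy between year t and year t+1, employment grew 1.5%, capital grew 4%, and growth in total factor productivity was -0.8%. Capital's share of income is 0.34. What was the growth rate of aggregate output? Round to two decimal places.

1.55%

Labor's share = 1 − 0.34 = 0.66.
Capital: 0.34 × 4 = 1.36 pp.
Employment: 0.66 × 1.5 = 0.99 pp.
Output growth = -0.8 + 2.35 = 1.55%.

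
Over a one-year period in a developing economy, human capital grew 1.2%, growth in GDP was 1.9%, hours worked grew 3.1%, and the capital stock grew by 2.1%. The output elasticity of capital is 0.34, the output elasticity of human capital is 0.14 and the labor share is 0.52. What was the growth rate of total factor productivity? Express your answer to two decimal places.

-0.59%

Labor's share = 1 − 0.34 − 0.14 = 0.52.
The capital stock: 0.34 × 2.1 = 0.714 pp.
Human capital: 0.14 × 1.2 = 0.168 pp.
Hours worked: 0.52 × 3.1 = 1.612 pp.
TFP growth = 1.9 − 2.494 = -0.594%.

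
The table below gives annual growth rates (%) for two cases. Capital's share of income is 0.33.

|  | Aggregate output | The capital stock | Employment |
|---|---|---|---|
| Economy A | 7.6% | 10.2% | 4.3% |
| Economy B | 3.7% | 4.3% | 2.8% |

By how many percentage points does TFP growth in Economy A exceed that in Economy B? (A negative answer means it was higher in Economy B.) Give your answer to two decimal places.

0.95 percentage points

Labor's share = 1 − 0.33 = 0.67.
Economy A: TFP = 7.6 − 3.366 − 2.881 = 1.353%.
Economy B: TFP = 3.7 − 1.419 − 1.876 = 0.405%.
Difference = 1.353 − (0.405) = 0.948 pp.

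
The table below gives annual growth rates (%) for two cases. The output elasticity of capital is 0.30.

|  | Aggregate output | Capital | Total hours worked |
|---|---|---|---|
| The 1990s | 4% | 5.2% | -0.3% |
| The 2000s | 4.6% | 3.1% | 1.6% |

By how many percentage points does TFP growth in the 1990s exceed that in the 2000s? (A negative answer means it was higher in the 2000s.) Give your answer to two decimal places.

0.10 percentage points

Labor's share = 1 − 0.3 = 0.7.
The 1990s: TFP = 4 − 1.56 + 0.21 = 2.65%.
The 2000s: TFP = 4.6 − 0.93 − 1.12 = 2.55%.
Difference = 2.65 − (2.55) = 0.1 pp.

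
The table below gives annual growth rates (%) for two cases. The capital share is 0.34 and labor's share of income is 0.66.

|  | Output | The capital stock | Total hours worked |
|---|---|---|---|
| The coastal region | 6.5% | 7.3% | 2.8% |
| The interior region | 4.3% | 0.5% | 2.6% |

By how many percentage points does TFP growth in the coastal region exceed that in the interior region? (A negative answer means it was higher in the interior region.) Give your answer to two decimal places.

-0.24 percentage points

Labor's share = 1 − 0.34 = 0.66.
The coastal region: TFP = 6.5 − 2.482 − 1.848 = 2.17%.
The interior region: TFP = 4.3 − 0.17 − 1.716 = 2.414%.
Difference = 2.17 − (2.414) = -0.244 pp.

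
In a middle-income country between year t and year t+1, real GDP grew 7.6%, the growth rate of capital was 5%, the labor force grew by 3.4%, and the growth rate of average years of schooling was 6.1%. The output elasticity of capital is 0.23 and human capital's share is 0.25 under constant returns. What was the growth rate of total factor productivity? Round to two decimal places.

3.16%

Labor's share = 1 − 0.23 − 0.25 = 0.52.
Capital: 0.23 × 5 = 1.15 pp.
Average years of schooling: 0.25 × 6.1 = 1.525 pp.
The labor force: 0.52 × 3.4 = 1.768 pp.
TFP growth = 7.6 − 4.443 = 3.157%.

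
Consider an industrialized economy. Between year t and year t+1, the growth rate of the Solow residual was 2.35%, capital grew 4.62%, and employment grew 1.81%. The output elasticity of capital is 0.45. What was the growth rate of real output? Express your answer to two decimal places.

5.42%

Labor's share = 1 − 0.45 = 0.55.
Capital: 0.45 × 4.62 = 2.079 pp.
Employment: 0.55 × 1.81 = 0.9955 pp.
Output growth = 2.35 + 3.0745 = 5.4245%.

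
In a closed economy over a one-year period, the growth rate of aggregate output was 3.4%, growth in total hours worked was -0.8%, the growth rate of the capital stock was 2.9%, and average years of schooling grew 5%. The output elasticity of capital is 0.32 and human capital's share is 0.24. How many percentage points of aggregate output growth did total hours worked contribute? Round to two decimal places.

Labor's share = 1 − 0.32 − 0.24 = 0.44.
Contribution = share × growth = 0.44 × (-0.8) = -0.352 pp.

-0.35 percentage points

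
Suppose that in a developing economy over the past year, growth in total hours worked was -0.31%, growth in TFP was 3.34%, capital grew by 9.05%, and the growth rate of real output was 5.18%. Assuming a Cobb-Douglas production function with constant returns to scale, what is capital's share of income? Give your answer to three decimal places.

0.230

gY = gA + α·gK + (1−α)·gL, so gY − gA − gL = α(gK − gL).
5.18 − 3.34 + 0.31 = α × (9.05 − (-0.31)).
2.15 = 9.36 α, so α = 0.2297.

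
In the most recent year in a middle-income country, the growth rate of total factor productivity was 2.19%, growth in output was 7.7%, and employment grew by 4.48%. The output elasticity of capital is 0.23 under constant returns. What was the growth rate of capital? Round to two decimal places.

8.96%

Labor's share = 1 − 0.23 = 0.77.
gY = gA + 0.77×4.48 + 0.23×g.
0.23×g = 7.7 − 2.19 − 3.4496 = 2.0604.
g = 2.0604 / 0.23 = 8.9583%.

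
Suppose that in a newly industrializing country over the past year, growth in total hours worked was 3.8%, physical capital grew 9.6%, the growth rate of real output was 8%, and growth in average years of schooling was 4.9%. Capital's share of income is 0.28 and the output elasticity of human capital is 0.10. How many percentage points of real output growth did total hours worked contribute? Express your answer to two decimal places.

2.36 percentage points

Labor's share = 1 − 0.28 − 0.1 = 0.62.
Contribution = share × growth = 0.62 × 3.8 = 2.356 pp.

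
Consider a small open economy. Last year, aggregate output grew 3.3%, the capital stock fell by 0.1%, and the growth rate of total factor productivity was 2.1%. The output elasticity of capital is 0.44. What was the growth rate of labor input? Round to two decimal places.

Labor's share = 1 − 0.44 = 0.56.
gY = gA + 0.44×(-0.1) + 0.56×g.
0.56×g = 3.3 − 2.1 + 0.044 = 1.244.
g = 1.244 / 0.56 = 2.2214%.

2.22%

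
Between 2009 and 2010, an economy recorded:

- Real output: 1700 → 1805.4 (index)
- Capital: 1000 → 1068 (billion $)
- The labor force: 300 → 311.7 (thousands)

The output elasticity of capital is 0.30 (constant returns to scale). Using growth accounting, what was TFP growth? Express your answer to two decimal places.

TFP grew 1.43%.

Real output growth = (1805.4 − 1700) / 1700 = 6.2%.
Capital growth = (1068 − 1000) / 1000 = 6.8%.
The labor force growth = (311.7 − 300) / 300 = 3.9%.
Labor's share = 1 − 0.3 = 0.7.
Capital: 0.3 × 6.8 = 2.04 pp.
The labor force: 0.7 × 3.9 = 2.73 pp.
TFP growth = 6.2 − 4.77 = 1.43%.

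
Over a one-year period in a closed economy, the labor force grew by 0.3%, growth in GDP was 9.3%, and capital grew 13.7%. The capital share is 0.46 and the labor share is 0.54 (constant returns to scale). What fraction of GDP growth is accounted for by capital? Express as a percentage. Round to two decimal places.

Capital contributed 0.46 × 13.7 = 6.302 pp.
Share of growth = 6.302 / 9.3 × 100 = 67.7634%.

Capital accounted for 67.76% of growth.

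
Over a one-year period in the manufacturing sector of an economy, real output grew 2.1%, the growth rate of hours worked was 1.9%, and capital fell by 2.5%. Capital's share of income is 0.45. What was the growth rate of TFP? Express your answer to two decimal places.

Labor's share = 1 − 0.45 = 0.55.
Capital: 0.45 × (-2.5) = -1.125 pp.
Hours worked: 0.55 × 1.9 = 1.045 pp.
TFP growth = 2.1 + 0.08 = 2.18%.

TFP grew 2.18%.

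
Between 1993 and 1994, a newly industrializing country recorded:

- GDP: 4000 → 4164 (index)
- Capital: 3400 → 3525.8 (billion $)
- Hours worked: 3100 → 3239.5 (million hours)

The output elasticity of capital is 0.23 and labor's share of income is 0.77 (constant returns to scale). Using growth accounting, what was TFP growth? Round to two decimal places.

GDP growth = (4164 − 4000) / 4000 = 4.1%.
Capital growth = (3525.8 − 3400) / 3400 = 3.7%.
Hours worked growth = (3239.5 − 3100) / 3100 = 4.5%.
Labor's share = 1 − 0.23 = 0.77.
Capital: 0.23 × 3.7 = 0.851 pp.
Hours worked: 0.77 × 4.5 = 3.465 pp.
TFP growth = 4.1 − 4.316 = -0.216%.

-0.22%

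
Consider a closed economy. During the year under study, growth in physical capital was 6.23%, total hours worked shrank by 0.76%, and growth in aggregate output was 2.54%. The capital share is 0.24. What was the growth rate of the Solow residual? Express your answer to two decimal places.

The Solow residual grew 1.62%.

Labor's share = 1 − 0.24 = 0.76.
Physical capital: 0.24 × 6.23 = 1.4952 pp.
Total hours worked: 0.76 × (-0.76) = -0.5776 pp.
TFP growth = 2.54 − 0.9176 = 1.6224%.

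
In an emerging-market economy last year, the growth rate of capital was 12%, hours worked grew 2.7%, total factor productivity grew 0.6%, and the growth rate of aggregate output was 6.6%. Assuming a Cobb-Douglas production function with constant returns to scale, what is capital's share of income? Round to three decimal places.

gY = gA + α·gK + (1−α)·gL, so gY − gA − gL = α(gK − gL).
6.6 − 0.6 − 2.7 = α × (12 − 2.7).
3.3 = 9.3 α, so α = 0.35484.

0.355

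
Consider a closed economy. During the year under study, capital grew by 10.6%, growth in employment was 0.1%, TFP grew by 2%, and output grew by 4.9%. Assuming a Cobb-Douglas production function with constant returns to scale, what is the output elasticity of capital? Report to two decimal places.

α = 0.27

gY = gA + α·gK + (1−α)·gL, so gY − gA − gL = α(gK − gL).
4.9 − 2 − 0.1 = α × (10.6 − 0.1).
2.8 = 10.5 α, so α = 0.2667.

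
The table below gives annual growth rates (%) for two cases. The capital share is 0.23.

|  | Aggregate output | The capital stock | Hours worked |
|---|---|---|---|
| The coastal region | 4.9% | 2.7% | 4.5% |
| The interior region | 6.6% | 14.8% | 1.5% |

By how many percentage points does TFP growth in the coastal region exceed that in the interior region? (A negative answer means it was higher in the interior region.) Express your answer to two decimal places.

-1.23 percentage points

Labor's share = 1 − 0.23 = 0.77.
The coastal region: TFP = 4.9 − 0.621 − 3.465 = 0.814%.
The interior region: TFP = 6.6 − 3.404 − 1.155 = 2.041%.
Difference = 0.814 − (2.041) = -1.227 pp.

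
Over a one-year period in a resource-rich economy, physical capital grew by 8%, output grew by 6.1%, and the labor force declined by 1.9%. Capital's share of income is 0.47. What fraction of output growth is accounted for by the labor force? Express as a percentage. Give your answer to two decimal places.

Labor's share = 1 − 0.47 = 0.53.
The labor force contributed 0.53 × (-1.9) = -1.007 pp.
Share of growth = -1.007 / 6.1 × 100 = -16.5082%.

The labor force accounted for -16.51% of growth.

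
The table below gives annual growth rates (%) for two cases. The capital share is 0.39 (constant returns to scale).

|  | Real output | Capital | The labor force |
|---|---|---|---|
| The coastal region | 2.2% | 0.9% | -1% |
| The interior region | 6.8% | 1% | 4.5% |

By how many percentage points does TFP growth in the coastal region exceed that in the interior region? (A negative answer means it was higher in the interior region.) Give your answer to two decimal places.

-1.21 percentage points

Labor's share = 1 − 0.39 = 0.61.
The coastal region: TFP = 2.2 − 0.351 + 0.61 = 2.459%.
The interior region: TFP = 6.8 − 0.39 − 2.745 = 3.665%.
Difference = 2.459 − (3.665) = -1.206 pp.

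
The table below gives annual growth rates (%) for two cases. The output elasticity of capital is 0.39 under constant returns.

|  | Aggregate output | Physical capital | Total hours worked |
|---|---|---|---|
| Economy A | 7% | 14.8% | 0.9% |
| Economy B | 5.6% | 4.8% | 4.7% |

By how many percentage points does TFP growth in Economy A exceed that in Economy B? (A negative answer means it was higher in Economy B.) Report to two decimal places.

-0.18 percentage points

Labor's share = 1 − 0.39 = 0.61.
Economy A: TFP = 7 − 5.772 − 0.549 = 0.679%.
Economy B: TFP = 5.6 − 1.872 − 2.867 = 0.861%.
Difference = 0.679 − (0.861) = -0.182 pp.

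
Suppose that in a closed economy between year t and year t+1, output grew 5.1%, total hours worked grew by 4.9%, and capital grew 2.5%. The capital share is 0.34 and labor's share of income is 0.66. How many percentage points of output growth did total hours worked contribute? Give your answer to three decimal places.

3.234 pp

Labor's share = 1 − 0.34 = 0.66.
Contribution = share × growth = 0.66 × 4.9 = 3.234 pp.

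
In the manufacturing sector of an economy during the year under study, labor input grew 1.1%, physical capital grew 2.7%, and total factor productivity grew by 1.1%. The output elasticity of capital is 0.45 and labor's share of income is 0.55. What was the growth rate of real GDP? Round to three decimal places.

Labor's share = 1 − 0.45 = 0.55.
Physical capital: 0.45 × 2.7 = 1.215 pp.
Labor input: 0.55 × 1.1 = 0.605 pp.
Output growth = 1.1 + 1.82 = 2.92%.

2.920%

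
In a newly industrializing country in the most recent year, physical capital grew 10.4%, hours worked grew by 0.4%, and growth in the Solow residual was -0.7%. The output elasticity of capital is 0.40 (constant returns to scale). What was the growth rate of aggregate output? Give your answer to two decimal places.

Aggregate output growth was 3.70%.

Labor's share = 1 − 0.4 = 0.6.
Physical capital: 0.4 × 10.4 = 4.16 pp.
Hours worked: 0.6 × 0.4 = 0.24 pp.
Output growth = -0.7 + 4.4 = 3.7%.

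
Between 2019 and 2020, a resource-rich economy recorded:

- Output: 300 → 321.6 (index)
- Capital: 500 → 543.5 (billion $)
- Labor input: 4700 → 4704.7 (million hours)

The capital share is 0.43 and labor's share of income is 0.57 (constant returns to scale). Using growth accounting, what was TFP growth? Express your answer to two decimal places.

TFP grew 3.40%.

Output growth = (321.6 − 300) / 300 = 7.2%.
Capital growth = (543.5 − 500) / 500 = 8.7%.
Labor input growth = (4704.7 − 4700) / 4700 = 0.1%.
Labor's share = 1 − 0.43 = 0.57.
Capital: 0.43 × 8.7 = 3.741 pp.
Labor input: 0.57 × 0.1 = 0.057 pp.
TFP growth = 7.2 − 3.798 = 3.402%.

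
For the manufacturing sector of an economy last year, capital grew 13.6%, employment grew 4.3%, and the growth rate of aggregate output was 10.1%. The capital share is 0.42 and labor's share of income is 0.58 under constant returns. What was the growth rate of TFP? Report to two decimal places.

1.89%

Labor's share = 1 − 0.42 = 0.58.
Capital: 0.42 × 13.6 = 5.712 pp.
Employment: 0.58 × 4.3 = 2.494 pp.
TFP growth = 10.1 − 8.206 = 1.894%.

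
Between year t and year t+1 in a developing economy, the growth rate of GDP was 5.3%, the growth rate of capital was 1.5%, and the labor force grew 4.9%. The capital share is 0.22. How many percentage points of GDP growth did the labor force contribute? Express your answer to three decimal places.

Labor's share = 1 − 0.22 = 0.78.
Contribution = share × growth = 0.78 × 4.9 = 3.822 pp.

3.822 percentage points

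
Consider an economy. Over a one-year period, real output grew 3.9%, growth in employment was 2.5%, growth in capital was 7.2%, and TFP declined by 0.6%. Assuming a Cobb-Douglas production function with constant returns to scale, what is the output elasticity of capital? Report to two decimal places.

gY = gA + α·gK + (1−α)·gL, so gY − gA − gL = α(gK − gL).
3.9 + 0.6 − 2.5 = α × (7.2 − 2.5).
2 = 4.7 α, so α = 0.4255.

α = 0.43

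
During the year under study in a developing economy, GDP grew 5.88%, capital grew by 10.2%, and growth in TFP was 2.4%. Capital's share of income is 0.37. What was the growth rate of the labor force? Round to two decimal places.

-0.47%

Labor's share = 1 − 0.37 = 0.63.
gY = gA + 0.37×10.2 + 0.63×g.
0.63×g = 5.88 − 2.4 − 3.774 = -0.294.
g = -0.294 / 0.63 = -0.4667%.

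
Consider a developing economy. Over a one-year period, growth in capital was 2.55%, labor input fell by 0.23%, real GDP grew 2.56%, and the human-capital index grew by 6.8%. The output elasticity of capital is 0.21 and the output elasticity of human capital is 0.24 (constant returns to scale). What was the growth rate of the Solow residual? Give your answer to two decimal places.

0.52%

Labor's share = 1 − 0.21 − 0.24 = 0.55.
Capital: 0.21 × 2.55 = 0.5355 pp.
The human-capital index: 0.24 × 6.8 = 1.632 pp.
Labor input: 0.55 × (-0.23) = -0.1265 pp.
TFP growth = 2.56 − 2.041 = 0.519%.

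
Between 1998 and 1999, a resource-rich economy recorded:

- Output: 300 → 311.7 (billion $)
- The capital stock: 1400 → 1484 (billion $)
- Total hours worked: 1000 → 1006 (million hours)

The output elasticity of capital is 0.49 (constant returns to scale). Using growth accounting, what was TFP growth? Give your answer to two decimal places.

Output growth = (311.7 − 300) / 300 = 3.9%.
The capital stock growth = (1484 − 1400) / 1400 = 6%.
Total hours worked growth = (1006 − 1000) / 1000 = 0.6%.
Labor's share = 1 − 0.49 = 0.51.
The capital stock: 0.49 × 6 = 2.94 pp.
Total hours worked: 0.51 × 0.6 = 0.306 pp.
TFP growth = 3.9 − 3.246 = 0.654%.

0.65%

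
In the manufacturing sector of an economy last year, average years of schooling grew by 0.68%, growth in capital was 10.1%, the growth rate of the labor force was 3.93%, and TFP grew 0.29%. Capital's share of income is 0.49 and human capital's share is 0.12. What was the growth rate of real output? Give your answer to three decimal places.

6.853%

Labor's share = 1 − 0.49 − 0.12 = 0.39.
Capital: 0.49 × 10.1 = 4.949 pp.
Average years of schooling: 0.12 × 0.68 = 0.0816 pp.
The labor force: 0.39 × 3.93 = 1.5327 pp.
Output growth = 0.29 + 6.5633 = 6.8533%.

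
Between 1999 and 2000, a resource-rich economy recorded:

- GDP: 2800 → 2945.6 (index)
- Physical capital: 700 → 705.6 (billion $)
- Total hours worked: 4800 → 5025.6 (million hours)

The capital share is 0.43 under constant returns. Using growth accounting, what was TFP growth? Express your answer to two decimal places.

TFP grew 2.18%.

GDP growth = (2945.6 − 2800) / 2800 = 5.2%.
Physical capital growth = (705.6 − 700) / 700 = 0.8%.
Total hours worked growth = (5025.6 − 4800) / 4800 = 4.7%.
Labor's share = 1 − 0.43 = 0.57.
Physical capital: 0.43 × 0.8 = 0.344 pp.
Total hours worked: 0.57 × 4.7 = 2.679 pp.
TFP growth = 5.2 − 3.023 = 2.177%.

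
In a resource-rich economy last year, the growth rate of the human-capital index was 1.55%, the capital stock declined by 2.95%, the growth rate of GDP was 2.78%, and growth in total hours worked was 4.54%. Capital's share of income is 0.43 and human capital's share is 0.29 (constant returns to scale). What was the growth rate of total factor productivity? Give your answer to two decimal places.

Labor's share = 1 − 0.43 − 0.29 = 0.28.
The capital stock: 0.43 × (-2.95) = -1.2685 pp.
The human-capital index: 0.29 × 1.55 = 0.4495 pp.
Total hours worked: 0.28 × 4.54 = 1.2712 pp.
TFP growth = 2.78 − 0.4522 = 2.3278%.

2.33%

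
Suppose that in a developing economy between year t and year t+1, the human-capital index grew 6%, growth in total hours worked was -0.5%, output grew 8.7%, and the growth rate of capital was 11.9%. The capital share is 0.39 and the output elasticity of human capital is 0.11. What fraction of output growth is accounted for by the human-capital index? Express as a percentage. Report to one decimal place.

The human-capital index contributed 0.11 × 6 = 0.66 pp.
Share of growth = 0.66 / 8.7 × 100 = 7.586%.

7.6%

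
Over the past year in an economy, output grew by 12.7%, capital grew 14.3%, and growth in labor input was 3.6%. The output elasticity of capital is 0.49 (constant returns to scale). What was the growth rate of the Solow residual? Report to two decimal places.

3.86%

Labor's share = 1 − 0.49 = 0.51.
Capital: 0.49 × 14.3 = 7.007 pp.
Labor input: 0.51 × 3.6 = 1.836 pp.
TFP growth = 12.7 − 8.843 = 3.857%.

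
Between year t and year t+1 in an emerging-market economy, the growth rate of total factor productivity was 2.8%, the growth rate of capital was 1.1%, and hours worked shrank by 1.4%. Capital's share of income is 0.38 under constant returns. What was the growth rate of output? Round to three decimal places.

Labor's share = 1 − 0.38 = 0.62.
Capital: 0.38 × 1.1 = 0.418 pp.
Hours worked: 0.62 × (-1.4) = -0.868 pp.
Output growth = 2.8 + (-0.45) = 2.35%.

Output grew 2.350%.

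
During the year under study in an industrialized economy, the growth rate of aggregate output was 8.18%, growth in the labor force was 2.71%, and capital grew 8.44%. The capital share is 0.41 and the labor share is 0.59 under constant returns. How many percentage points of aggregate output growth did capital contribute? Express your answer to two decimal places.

3.46 percentage points

Contribution = share × growth = 0.41 × 8.44 = 3.4604 pp.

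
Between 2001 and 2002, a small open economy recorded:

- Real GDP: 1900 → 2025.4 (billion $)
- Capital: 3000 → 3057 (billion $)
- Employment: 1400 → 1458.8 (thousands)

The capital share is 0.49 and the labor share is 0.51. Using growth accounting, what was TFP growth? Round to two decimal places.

Real GDP growth = (2025.4 − 1900) / 1900 = 6.6%.
Capital growth = (3057 − 3000) / 3000 = 1.9%.
Employment growth = (1458.8 − 1400) / 1400 = 4.2%.
Labor's share = 1 − 0.49 = 0.51.
Capital: 0.49 × 1.9 = 0.931 pp.
Employment: 0.51 × 4.2 = 2.142 pp.
TFP growth = 6.6 − 3.073 = 3.527%.

3.53%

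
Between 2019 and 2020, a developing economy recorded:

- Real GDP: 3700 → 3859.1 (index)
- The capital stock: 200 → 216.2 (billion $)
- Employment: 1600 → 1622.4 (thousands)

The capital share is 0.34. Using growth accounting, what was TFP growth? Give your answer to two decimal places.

0.62%

Real GDP growth = (3859.1 − 3700) / 3700 = 4.3%.
The capital stock growth = (216.2 − 200) / 200 = 8.1%.
Employment growth = (1622.4 − 1600) / 1600 = 1.4%.
Labor's share = 1 − 0.34 = 0.66.
The capital stock: 0.34 × 8.1 = 2.754 pp.
Employment: 0.66 × 1.4 = 0.924 pp.
TFP growth = 4.3 − 3.678 = 0.622%.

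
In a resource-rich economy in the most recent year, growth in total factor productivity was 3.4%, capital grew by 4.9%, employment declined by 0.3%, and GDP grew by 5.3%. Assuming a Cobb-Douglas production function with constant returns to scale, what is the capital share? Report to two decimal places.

The capital share is 0.42.

gY = gA + α·gK + (1−α)·gL, so gY − gA − gL = α(gK − gL).
5.3 − 3.4 + 0.3 = α × (4.9 − (-0.3)).
2.2 = 5.2 α, so α = 0.4231.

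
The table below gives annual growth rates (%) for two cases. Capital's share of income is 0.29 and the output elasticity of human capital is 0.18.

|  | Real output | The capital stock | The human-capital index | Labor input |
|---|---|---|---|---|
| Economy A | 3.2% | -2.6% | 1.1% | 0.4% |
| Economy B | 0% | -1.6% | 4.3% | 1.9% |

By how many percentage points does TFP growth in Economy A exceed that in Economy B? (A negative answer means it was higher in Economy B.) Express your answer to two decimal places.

4.86 percentage points

Labor's share = 1 − 0.29 − 0.18 = 0.53.
Economy A: TFP = 3.2 + 0.754 − 0.198 − 0.212 = 3.544%.
Economy B: TFP = 0 + 0.464 − 0.774 − 1.007 = -1.317%.
Difference = 3.544 − (-1.317) = 4.861 pp.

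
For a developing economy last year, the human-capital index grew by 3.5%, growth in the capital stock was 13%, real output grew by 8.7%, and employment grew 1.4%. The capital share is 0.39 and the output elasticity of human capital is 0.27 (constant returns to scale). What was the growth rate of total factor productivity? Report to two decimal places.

Labor's share = 1 − 0.39 − 0.27 = 0.34.
The capital stock: 0.39 × 13 = 5.07 pp.
The human-capital index: 0.27 × 3.5 = 0.945 pp.
Employment: 0.34 × 1.4 = 0.476 pp.
TFP growth = 8.7 − 6.491 = 2.209%.

Total factor productivity grew 2.21%.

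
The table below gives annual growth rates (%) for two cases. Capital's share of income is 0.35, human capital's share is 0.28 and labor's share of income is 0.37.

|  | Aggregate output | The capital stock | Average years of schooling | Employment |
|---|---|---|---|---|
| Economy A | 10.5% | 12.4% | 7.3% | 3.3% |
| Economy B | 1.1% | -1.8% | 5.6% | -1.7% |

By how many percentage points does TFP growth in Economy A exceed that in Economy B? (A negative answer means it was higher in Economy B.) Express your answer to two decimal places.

Labor's share = 1 − 0.35 − 0.28 = 0.37.
Economy A: TFP = 10.5 − 4.34 − 2.044 − 1.221 = 2.895%.
Economy B: TFP = 1.1 + 0.63 − 1.568 + 0.629 = 0.791%.
Difference = 2.895 − (0.791) = 2.104 pp.

2.10 percentage points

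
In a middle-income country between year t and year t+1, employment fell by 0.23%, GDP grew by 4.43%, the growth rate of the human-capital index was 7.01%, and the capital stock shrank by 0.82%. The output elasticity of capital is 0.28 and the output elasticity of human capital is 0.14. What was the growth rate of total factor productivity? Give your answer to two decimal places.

3.81%

Labor's share = 1 − 0.28 − 0.14 = 0.58.
The capital stock: 0.28 × (-0.82) = -0.2296 pp.
The human-capital index: 0.14 × 7.01 = 0.9814 pp.
Employment: 0.58 × (-0.23) = -0.1334 pp.
TFP growth = 4.43 − 0.6184 = 3.8116%.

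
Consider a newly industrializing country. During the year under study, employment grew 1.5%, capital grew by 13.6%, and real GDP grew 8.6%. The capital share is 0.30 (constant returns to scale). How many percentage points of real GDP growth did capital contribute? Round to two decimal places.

4.08

Contribution = share × growth = 0.3 × 13.6 = 4.08 pp.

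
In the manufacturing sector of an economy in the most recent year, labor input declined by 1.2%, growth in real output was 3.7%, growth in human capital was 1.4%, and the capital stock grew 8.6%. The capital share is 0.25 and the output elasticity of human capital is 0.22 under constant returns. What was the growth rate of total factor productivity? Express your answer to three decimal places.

1.878%

Labor's share = 1 − 0.25 − 0.22 = 0.53.
The capital stock: 0.25 × 8.6 = 2.15 pp.
Human capital: 0.22 × 1.4 = 0.308 pp.
Labor input: 0.53 × (-1.2) = -0.636 pp.
TFP growth = 3.7 − 1.822 = 1.878%.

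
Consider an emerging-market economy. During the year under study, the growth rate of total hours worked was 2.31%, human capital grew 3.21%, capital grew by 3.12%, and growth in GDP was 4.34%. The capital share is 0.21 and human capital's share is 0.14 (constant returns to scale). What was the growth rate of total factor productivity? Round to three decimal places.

Total factor productivity growth was 1.734%.

Labor's share = 1 − 0.21 − 0.14 = 0.65.
Capital: 0.21 × 3.12 = 0.6552 pp.
Human capital: 0.14 × 3.21 = 0.4494 pp.
Total hours worked: 0.65 × 2.31 = 1.5015 pp.
TFP growth = 4.34 − 2.6061 = 1.7339%.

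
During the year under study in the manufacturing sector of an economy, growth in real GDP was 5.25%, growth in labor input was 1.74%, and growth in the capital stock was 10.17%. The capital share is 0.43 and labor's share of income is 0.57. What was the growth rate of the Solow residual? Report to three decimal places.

-0.115%

Labor's share = 1 − 0.43 = 0.57.
The capital stock: 0.43 × 10.17 = 4.3731 pp.
Labor input: 0.57 × 1.74 = 0.9918 pp.
TFP growth = 5.25 − 5.3649 = -0.1149%.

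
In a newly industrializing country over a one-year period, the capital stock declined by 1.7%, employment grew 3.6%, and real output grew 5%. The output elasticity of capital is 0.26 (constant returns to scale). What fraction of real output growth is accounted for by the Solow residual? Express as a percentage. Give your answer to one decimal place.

55.6%

Labor's share = 1 − 0.26 = 0.74.
The capital stock: 0.26 × (-1.7) = -0.442 pp.
Employment: 0.74 × 3.6 = 2.664 pp.
TFP growth = 5 − 2.222 = 2.778%.
TFP share of growth = 2.778 / 5 × 100 = 55.56%.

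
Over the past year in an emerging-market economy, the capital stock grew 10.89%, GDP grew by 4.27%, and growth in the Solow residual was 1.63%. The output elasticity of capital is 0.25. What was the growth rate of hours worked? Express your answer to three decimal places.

Labor's share = 1 − 0.25 = 0.75.
gY = gA + 0.25×10.89 + 0.75×g.
0.75×g = 4.27 − 1.63 − 2.7225 = -0.0825.
g = -0.0825 / 0.75 = -0.11%.

-0.110%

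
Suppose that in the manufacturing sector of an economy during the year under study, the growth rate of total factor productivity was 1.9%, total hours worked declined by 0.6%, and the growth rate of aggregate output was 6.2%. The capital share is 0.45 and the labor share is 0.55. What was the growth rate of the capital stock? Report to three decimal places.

Labor's share = 1 − 0.45 = 0.55.
gY = gA + 0.55×(-0.6) + 0.45×g.
0.45×g = 6.2 − 1.9 + 0.33 = 4.63.
g = 4.63 / 0.45 = 10.28889%.

10.289%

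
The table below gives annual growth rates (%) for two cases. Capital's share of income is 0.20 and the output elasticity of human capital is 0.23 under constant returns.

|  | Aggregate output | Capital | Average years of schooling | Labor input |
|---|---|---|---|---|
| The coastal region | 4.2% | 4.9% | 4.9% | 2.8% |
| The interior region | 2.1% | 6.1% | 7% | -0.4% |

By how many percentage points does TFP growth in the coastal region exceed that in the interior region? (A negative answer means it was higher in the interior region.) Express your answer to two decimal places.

Labor's share = 1 − 0.2 − 0.23 = 0.57.
The coastal region: TFP = 4.2 − 0.98 − 1.127 − 1.596 = 0.497%.
The interior region: TFP = 2.1 − 1.22 − 1.61 + 0.228 = -0.502%.
Difference = 0.497 − (-0.502) = 0.999 pp.

1.00 percentage points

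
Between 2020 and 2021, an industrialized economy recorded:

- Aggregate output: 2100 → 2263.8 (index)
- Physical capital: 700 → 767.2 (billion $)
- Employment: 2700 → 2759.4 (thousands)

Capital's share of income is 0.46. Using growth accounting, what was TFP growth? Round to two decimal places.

TFP grew 2.20%.

Aggregate output growth = (2263.8 − 2100) / 2100 = 7.8%.
Physical capital growth = (767.2 − 700) / 700 = 9.6%.
Employment growth = (2759.4 − 2700) / 2700 = 2.2%.
Labor's share = 1 − 0.46 = 0.54.
Physical capital: 0.46 × 9.6 = 4.416 pp.
Employment: 0.54 × 2.2 = 1.188 pp.
TFP growth = 7.8 − 5.604 = 2.196%.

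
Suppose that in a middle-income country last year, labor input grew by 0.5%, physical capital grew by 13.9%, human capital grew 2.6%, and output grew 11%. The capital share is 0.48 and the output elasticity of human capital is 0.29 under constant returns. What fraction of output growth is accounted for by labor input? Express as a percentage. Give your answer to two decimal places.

Labor's share = 1 − 0.48 − 0.29 = 0.23.
Labor input contributed 0.23 × 0.5 = 0.115 pp.
Share of growth = 0.115 / 11 × 100 = 1.0455%.

Labor input accounted for 1.05% of growth.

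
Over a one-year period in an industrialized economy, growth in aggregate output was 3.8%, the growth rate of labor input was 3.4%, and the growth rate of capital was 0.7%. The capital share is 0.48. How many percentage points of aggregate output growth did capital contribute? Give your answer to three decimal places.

0.336

Contribution = share × growth = 0.48 × 0.7 = 0.336 pp.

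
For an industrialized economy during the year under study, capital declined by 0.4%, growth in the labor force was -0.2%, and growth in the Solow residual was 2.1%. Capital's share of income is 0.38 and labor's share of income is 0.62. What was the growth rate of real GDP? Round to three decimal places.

1.824%

Labor's share = 1 − 0.38 = 0.62.
Capital: 0.38 × (-0.4) = -0.152 pp.
The labor force: 0.62 × (-0.2) = -0.124 pp.
Output growth = 2.1 + (-0.276) = 1.824%.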